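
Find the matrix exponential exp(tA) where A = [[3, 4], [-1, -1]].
A has Jordan form J = [[1, 1], [0, 1]] with A = PJP^{-1}, so e^{tA} = P e^{tJ} P^{-1}.

For a Jordan block J_k(λ), e^{tJ_k(λ)} = e^{λt} · (I + tN + t^2 N^2/2! + ... + t^{k-1} N^{k-1}/(k-1)!) where N is the nilpotent superdiagonal part.

Assembling the blocks and conjugating back gives the entries of e^{tA} as shown above.

e^{tA} = [[(2*t + 1)*e^{t}, 4*t*e^{t}], [-t*e^{t}, (1 - 2*t)*e^{t}]]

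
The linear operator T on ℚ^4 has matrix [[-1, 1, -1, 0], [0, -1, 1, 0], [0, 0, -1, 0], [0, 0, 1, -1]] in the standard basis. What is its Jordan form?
The characteristic polynomial is det(xI - A) = (x + 1)^4, so the eigenvalues are -1 (algebraic multiplicity 4).

For λ = -1: rank(A + I) = 2, rank((A + I)^2) = 1, rank((A + I)^3) = 0. The eigenspace has dimension 4 - 2 = 2, so there are 2 Jordan blocks; the rank sequence gives block sizes [3, 1].

Assembling the blocks gives the Jordan form J above.

J = [[-1, 1, 0, 0], [0, -1, 1, 0], [0, 0, -1, 0], [0, 0, 0, -1]]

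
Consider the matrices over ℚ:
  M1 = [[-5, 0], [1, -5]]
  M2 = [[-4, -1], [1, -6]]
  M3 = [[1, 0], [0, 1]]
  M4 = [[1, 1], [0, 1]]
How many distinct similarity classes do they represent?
3 classes: {M1, M2}, {M3}, {M4}

Characteristic polynomials: χ_{M1} = (x + 5)^2, χ_{M2} = (x + 5)^2, χ_{M3} = (x - 1)^2, χ_{M4} = (x - 1)^2.

{M1, M2}: invariant factors (x + 5)^2.

{M3}: invariant factors x - 1, x - 1.

{M4}: invariant factors (x - 1)^2.

Matrices are similar if and only if their invariant-factor lists agree; the partition into similarity classes is {M1, M2}, {M3}, {M4}.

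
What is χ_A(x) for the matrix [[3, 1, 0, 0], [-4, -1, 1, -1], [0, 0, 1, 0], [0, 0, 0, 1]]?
χ_A(x) = (x - 1)^4

xI - A = [[x - 3, -1, 0, 0], [4, x + 1, -1, 1], [0, 0, x - 1, 0], [0, 0, 0, x - 1]].

Expanding det(xI - A) along the first row:
det(xI - A) = + (x - 3)·det([[x + 1, -1, 1], [0, x - 1, 0], [0, 0, x - 1]]) - (-1)·det([[4, -1, 1], [0, x - 1, 0], [0, 0, x - 1]]) + (0)·det([[4, x + 1, 1], [0, 0, 0], [0, 0, x - 1]]) - (0)·det([[4, x + 1, -1], [0, 0, x - 1], [0, 0, 0]]).

Evaluating gives χ_A(x) = x^4 - 4x^3 + 6x^2 - 4x + 1 = (x - 1)^4.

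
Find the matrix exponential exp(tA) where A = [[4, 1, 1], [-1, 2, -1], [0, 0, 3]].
e^{tA} = [[(t + 1)*e^{3*t}, t*e^{3*t}, t*e^{3*t}], [-t*e^{3*t}, (1 - t)*e^{3*t}, -t*e^{3*t}], [0, 0, e^{3*t}]]

A has Jordan form J = [[3, 1, 0], [0, 3, 0], [0, 0, 3]] with A = PJP^{-1}, so e^{tA} = P e^{tJ} P^{-1}.

For a Jordan block J_k(λ), e^{tJ_k(λ)} = e^{λt} · (I + tN + t^2 N^2/2! + ... + t^{k-1} N^{k-1}/(k-1)!) where N is the nilpotent superdiagonal part.

Assembling the blocks and conjugating back gives the entries of e^{tA} as shown above.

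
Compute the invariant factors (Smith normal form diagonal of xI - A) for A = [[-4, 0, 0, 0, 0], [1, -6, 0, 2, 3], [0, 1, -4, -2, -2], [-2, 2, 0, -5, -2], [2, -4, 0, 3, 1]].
The Jordan structure of A has elementary divisors (x + 4)^3, (x + 3)^2. Arranging the block sizes at each eigenvalue in decreasing order and taking row products gives the invariant factors.

Invariant factors (smallest first, each dividing the next): (x + 3)^2(x + 4)^3.

Check: the last factor (x + 3)^2(x + 4)^3 is the minimal polynomial, and the product (x + 3)^2(x + 4)^3 is the characteristic polynomial.

(x + 3)^2(x + 4)^3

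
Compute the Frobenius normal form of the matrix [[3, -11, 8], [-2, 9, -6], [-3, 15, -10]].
The invariant factors of A (the non-unit diagonal entries of the Smith normal form of xI - A over ℚ[x]) are (x - 2)(x - 1)(x + 1), each dividing the next. The characteristic polynomial is their product, (x - 2)(x - 1)(x + 1).

The rational canonical form is the block-diagonal matrix of companion matrices C(f_i):
R = [[0, 0, -2], [1, 0, 1], [0, 1, 2]].

R = [[0, 0, -2], [1, 0, 1], [0, 1, 2]]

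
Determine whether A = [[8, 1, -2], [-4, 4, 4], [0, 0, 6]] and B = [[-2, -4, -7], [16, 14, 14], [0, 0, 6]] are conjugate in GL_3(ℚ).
Two matrices over a field are similar if and only if they have the same invariant factors.

Both A and B have characteristic polynomial (x - 6)^3 and minimal polynomial (x - 6)^2. Computing further, both have invariant factors x - 6, (x - 6)^2. Hence A and B are similar.

Yes.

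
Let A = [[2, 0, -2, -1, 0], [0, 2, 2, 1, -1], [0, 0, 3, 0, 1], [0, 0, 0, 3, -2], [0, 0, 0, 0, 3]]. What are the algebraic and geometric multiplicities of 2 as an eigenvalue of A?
algebraic multiplicity 2, geometric multiplicity 2

The characteristic polynomial is (x - 3)^3(x - 2)^2, so the factor x - 2 appears with exponent 2: the algebraic multiplicity is 2.

rank(A - 2I) = 3, so the eigenspace has dimension 5 - 3 = 2: the geometric multiplicity is 2.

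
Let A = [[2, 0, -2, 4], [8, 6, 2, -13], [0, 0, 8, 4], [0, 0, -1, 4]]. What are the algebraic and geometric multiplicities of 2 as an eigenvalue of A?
algebraic multiplicity 1, geometric multiplicity 1

The characteristic polynomial is (x - 6)^3(x - 2), so the factor x - 2 appears with exponent 1: the algebraic multiplicity is 1.

rank(A - 2I) = 3, so the eigenspace has dimension 4 - 3 = 1: the geometric multiplicity is 1.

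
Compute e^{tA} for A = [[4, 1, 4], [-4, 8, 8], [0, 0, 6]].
A has Jordan form J = [[6, 1, 0], [0, 6, 0], [0, 0, 6]] with A = PJP^{-1}, so e^{tA} = P e^{tJ} P^{-1}.

For a Jordan block J_k(λ), e^{tJ_k(λ)} = e^{λt} · (I + tN + t^2 N^2/2! + ... + t^{k-1} N^{k-1}/(k-1)!) where N is the nilpotent superdiagonal part.

Assembling the blocks and conjugating back gives the entries of e^{tA} as shown above.

e^{tA} = [[(1 - 2*t)*e^{6*t}, t*e^{6*t}, 4*t*e^{6*t}], [-4*t*e^{6*t}, (2*t + 1)*e^{6*t}, 8*t*e^{6*t}], [0, 0, e^{6*t}]]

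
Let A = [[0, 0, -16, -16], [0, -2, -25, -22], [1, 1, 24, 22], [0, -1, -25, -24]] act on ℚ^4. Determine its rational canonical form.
The invariant factors of A (the non-unit diagonal entries of the Smith normal form of xI - A over ℚ[x]) are (x^2 + x - 4)^2, each dividing the next. The characteristic polynomial is their product, (x^2 + x - 4)^2.

The rational canonical form is the block-diagonal matrix of companion matrices C(f_i):
R = [[0, 0, 0, -16], [1, 0, 0, 8], [0, 1, 0, 7], [0, 0, 1, -2]].

Note the characteristic polynomial does not split into linear factors over ℚ, so A has no Jordan form over ℚ; the rational canonical form exists over any field.

R = [[0, 0, 0, -16], [1, 0, 0, 8], [0, 1, 0, 7], [0, 0, 1, -2]]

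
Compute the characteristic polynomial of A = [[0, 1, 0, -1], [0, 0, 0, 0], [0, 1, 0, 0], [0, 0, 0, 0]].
xI - A = [[x, -1, 0, 1], [0, x, 0, 0], [0, -1, x, 0], [0, 0, 0, x]].

Expanding det(xI - A) along the first row:
det(xI - A) = + (x)·det([[x, 0, 0], [-1, x, 0], [0, 0, x]]) - (-1)·det([[0, 0, 0], [0, x, 0], [0, 0, x]]) + (0)·det([[0, x, 0], [0, -1, 0], [0, 0, x]]) - (1)·det([[0, x, 0], [0, -1, x], [0, 0, 0]]).

Evaluating gives χ_A(x) = x^4.

χ_A(x) = x^4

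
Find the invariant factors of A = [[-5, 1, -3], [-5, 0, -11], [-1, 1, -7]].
The Jordan structure of A has elementary divisors (x + 4)^3. Arranging the block sizes at each eigenvalue in decreasing order and taking row products gives the invariant factors.

Invariant factors (smallest first, each dividing the next): (x + 4)^3.

Check: the last factor (x + 4)^3 is the minimal polynomial, and the product (x + 4)^3 is the characteristic polynomial.

(x + 4)^3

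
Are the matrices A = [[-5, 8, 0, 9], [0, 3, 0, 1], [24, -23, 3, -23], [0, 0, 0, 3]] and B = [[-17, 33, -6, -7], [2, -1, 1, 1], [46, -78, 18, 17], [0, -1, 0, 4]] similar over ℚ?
Two matrices over a field are similar if and only if they have the same invariant factors.

Both A and B have characteristic polynomial (x - 3)^3(x + 5) and minimal polynomial (x - 3)^3(x + 5). Computing further, both have invariant factors (x - 3)^3(x + 5). Hence A and B are similar.

Yes.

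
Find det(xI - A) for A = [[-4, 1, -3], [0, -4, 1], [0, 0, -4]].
χ_A(x) = (x + 4)^3

xI - A = [[x + 4, -1, 3], [0, x + 4, -1], [0, 0, x + 4]].

Expanding det(xI - A) along the first row:
det(xI - A) = + (x + 4)·det([[x + 4, -1], [0, x + 4]]) - (-1)·det([[0, -1], [0, x + 4]]) + (3)·det([[0, x + 4], [0, 0]]).

Evaluating gives χ_A(x) = x^3 + 12x^2 + 48x + 64 = (x + 4)^3.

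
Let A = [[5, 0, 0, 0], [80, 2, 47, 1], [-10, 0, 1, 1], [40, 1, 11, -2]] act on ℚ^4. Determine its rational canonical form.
R = [[5, 0, 0, 0], [0, 0, 0, 20], [0, 1, 0, 16], [0, 0, 1, 1]]

The invariant factors of A (the non-unit diagonal entries of the Smith normal form of xI - A over ℚ[x]) are x - 5, (x - 5)(x + 2)^2, each dividing the next. The characteristic polynomial is their product, (x - 5)^2(x + 2)^2.

The rational canonical form is the block-diagonal matrix of companion matrices C(f_i):
R = [[5, 0, 0, 0], [0, 0, 0, 20], [0, 1, 0, 16], [0, 0, 1, 1]].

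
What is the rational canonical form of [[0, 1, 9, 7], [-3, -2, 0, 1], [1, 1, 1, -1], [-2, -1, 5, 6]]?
The invariant factors of A (the non-unit diagonal entries of the Smith normal form of xI - A over ℚ[x]) are x^2(x - 3)(x - 2), each dividing the next. The characteristic polynomial is their product, x^2(x - 3)(x - 2).

The rational canonical form is the block-diagonal matrix of companion matrices C(f_i):
R = [[0, 0, 0, 0], [1, 0, 0, 0], [0, 1, 0, -6], [0, 0, 1, 5]].

R = [[0, 0, 0, 0], [1, 0, 0, 0], [0, 1, 0, -6], [0, 0, 1, 5]]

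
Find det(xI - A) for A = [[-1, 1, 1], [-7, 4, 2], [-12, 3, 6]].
χ_A(x) = (x - 3)^3

xI - A = [[x + 1, -1, -1], [7, x - 4, -2], [12, -3, x - 6]].

Expanding det(xI - A) along the first row:
det(xI - A) = + (x + 1)·det([[x - 4, -2], [-3, x - 6]]) - (-1)·det([[7, -2], [12, x - 6]]) + (-1)·det([[7, x - 4], [12, -3]]).

Evaluating gives χ_A(x) = x^3 - 9x^2 + 27x - 27 = (x - 3)^3.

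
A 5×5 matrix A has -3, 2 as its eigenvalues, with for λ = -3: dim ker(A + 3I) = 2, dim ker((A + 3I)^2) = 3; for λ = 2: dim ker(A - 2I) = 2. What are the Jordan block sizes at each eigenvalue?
Jordan blocks: (-3, 2), (-3, 1), (2, 1), (2, 1)

λ = -3: successive nullity increments [2, 1] count blocks of size ≥ k; block sizes are [2, 1].
λ = 2: successive nullity increments [2] count blocks of size ≥ k; block sizes are [1, 1].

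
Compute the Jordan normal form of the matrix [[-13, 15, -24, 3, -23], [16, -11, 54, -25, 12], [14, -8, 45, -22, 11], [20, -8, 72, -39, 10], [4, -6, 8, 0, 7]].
J = [[-3, 1, 0, 0, 0], [0, -3, 1, 0, 0], [0, 0, -3, 0, 0], [0, 0, 0, -1, 1], [0, 0, 0, 0, -1]]

The characteristic polynomial is det(xI - A) = (x + 1)^2(x + 3)^3, so the eigenvalues are -3 (algebraic multiplicity 3), -1 (algebraic multiplicity 2).

For λ = -3: rank(A + 3I) = 4, rank((A + 3I)^2) = 3, rank((A + 3I)^3) = 2. The eigenspace has dimension 5 - 4 = 1, so there is 1 Jordan block; the rank sequence gives block sizes [3].

For λ = -1: rank(A + I) = 4, rank((A + I)^2) = 3. The eigenspace has dimension 5 - 4 = 1, so there is 1 Jordan block; the rank sequence gives block sizes [2].

Assembling the blocks gives the Jordan form J above.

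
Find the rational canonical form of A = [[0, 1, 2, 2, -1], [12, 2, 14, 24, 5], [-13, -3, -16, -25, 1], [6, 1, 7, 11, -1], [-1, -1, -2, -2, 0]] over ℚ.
R = [[0, -5, 0, 0, 0], [1, -1, 0, 0, 0], [0, 0, 0, 0, -5], [0, 0, 1, 0, -6], [0, 0, 0, 1, -2]]

The invariant factors of A (the non-unit diagonal entries of the Smith normal form of xI - A over ℚ[x]) are x^2 + x + 5, (x + 1)(x^2 + x + 5), each dividing the next. The characteristic polynomial is their product, (x + 1)(x^2 + x + 5)^2.

The rational canonical form is the block-diagonal matrix of companion matrices C(f_i):
R = [[0, -5, 0, 0, 0], [1, -1, 0, 0, 0], [0, 0, 0, 0, -5], [0, 0, 1, 0, -6], [0, 0, 0, 1, -2]].

Note the characteristic polynomial does not split into linear factors over ℚ, so A has no Jordan form over ℚ; the rational canonical form exists over any field.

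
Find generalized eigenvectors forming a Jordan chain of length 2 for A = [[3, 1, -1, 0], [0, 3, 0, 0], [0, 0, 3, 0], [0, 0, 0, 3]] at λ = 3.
We seek v_1 ∈ ker((A - 3I)^2) \ ker(A - 3I), then set v_{i+1} = (A - 3I) v_i.

One such chain is v_1 = [[-1, 2, 1, 0]]^T, v_2 = [[1, 0, 0, 0]]^T. Check: (A - 3I) v_2 = [[0, 0, 0, 0]]^T = 0.

v_1 = [[-1, 2, 1, 0]]^T, v_2 = [[1, 0, 0, 0]]^T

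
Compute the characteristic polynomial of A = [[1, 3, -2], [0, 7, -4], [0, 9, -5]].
χ_A(x) = (x - 1)^3

xI - A = [[x - 1, -3, 2], [0, x - 7, 4], [0, -9, x + 5]].

Expanding det(xI - A) along the first row:
det(xI - A) = + (x - 1)·det([[x - 7, 4], [-9, x + 5]]) - (-3)·det([[0, 4], [0, x + 5]]) + (2)·det([[0, x - 7], [0, -9]]).

Evaluating gives χ_A(x) = x^3 - 3x^2 + 3x - 1 = (x - 1)^3.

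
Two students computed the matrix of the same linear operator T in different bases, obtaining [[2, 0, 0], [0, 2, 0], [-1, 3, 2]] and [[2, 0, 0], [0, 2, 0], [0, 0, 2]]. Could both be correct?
No.

Both have characteristic polynomial (x - 2)^3, but the minimal polynomial of A is (x - 2)^2 while the minimal polynomial of B is x - 2. The minimal polynomial is a similarity invariant, so A and B are not similar.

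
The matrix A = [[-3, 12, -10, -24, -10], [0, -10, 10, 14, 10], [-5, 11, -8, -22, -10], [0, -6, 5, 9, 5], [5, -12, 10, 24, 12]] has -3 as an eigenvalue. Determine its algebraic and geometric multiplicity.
algebraic multiplicity 2, geometric multiplicity 2

The characteristic polynomial is (x - 2)^3(x + 3)^2, so the factor x + 3 appears with exponent 2: the algebraic multiplicity is 2.

rank(A + 3I) = 3, so the eigenspace has dimension 5 - 3 = 2: the geometric multiplicity is 2.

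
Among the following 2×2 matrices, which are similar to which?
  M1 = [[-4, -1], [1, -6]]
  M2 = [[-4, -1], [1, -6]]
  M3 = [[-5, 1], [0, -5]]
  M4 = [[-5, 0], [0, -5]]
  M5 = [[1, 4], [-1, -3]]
Characteristic polynomials: χ_{M1} = (x + 5)^2, χ_{M2} = (x + 5)^2, χ_{M3} = (x + 5)^2, χ_{M4} = (x + 5)^2, χ_{M5} = (x + 1)^2.

{M1, M2, M3}: invariant factors (x + 5)^2.

{M4}: invariant factors x + 5, x + 5.

{M5}: invariant factors (x + 1)^2.

Matrices are similar if and only if their invariant-factor lists agree; the partition into similarity classes is {M1, M2, M3}, {M4}, {M5}.

3 classes: {M1, M2, M3}, {M4}, {M5}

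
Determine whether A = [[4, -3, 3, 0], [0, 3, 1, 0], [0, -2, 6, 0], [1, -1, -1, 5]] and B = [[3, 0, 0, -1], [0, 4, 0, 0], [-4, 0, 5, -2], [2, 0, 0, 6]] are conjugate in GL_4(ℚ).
Yes.

Two matrices over a field are similar if and only if they have the same invariant factors.

Both A and B have characteristic polynomial (x - 5)^2(x - 4)^2 and minimal polynomial (x - 5)(x - 4). Computing further, both have invariant factors (x - 5)(x - 4), (x - 5)(x - 4). Hence A and B are similar.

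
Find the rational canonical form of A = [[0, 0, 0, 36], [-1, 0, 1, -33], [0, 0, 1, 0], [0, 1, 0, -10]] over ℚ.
The invariant factors of A (the non-unit diagonal entries of the Smith normal form of xI - A over ℚ[x]) are (x - 1)(x + 3)^2(x + 4), each dividing the next. The characteristic polynomial is their product, (x - 1)(x + 3)^2(x + 4).

The rational canonical form is the block-diagonal matrix of companion matrices C(f_i):
R = [[0, 0, 0, 36], [1, 0, 0, -3], [0, 1, 0, -23], [0, 0, 1, -9]].

R = [[0, 0, 0, 36], [1, 0, 0, -3], [0, 1, 0, -23], [0, 0, 1, -9]]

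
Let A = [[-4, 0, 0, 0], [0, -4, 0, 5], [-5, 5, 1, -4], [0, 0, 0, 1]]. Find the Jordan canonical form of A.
The characteristic polynomial is det(xI - A) = (x - 1)^2(x + 4)^2, so the eigenvalues are -4 (algebraic multiplicity 2), 1 (algebraic multiplicity 2).

For λ = -4: rank(A + 4I) = 2. The eigenspace has dimension 4 - 2 = 2, so there are 2 Jordan blocks; the rank sequence gives block sizes [1, 1].

For λ = 1: rank(A - I) = 3, rank((A - I)^2) = 2. The eigenspace has dimension 4 - 3 = 1, so there is 1 Jordan block; the rank sequence gives block sizes [2].

Assembling the blocks gives the Jordan form J above.

J = [[-4, 0, 0, 0], [0, -4, 0, 0], [0, 0, 1, 1], [0, 0, 0, 1]]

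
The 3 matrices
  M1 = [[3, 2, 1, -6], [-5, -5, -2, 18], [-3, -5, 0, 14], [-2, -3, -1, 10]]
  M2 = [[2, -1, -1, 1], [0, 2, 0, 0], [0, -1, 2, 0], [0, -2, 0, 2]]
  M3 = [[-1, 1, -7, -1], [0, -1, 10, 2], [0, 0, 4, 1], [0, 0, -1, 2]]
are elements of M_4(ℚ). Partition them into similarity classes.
2 classes: {M1, M2}, {M3}

Characteristic polynomials: χ_{M1} = (x - 2)^4, χ_{M2} = (x - 2)^4, χ_{M3} = (x - 3)^2(x + 1)^2.

{M1, M2}: invariant factors x - 2, (x - 2)^3.

{M3}: invariant factors (x - 3)^2(x + 1)^2.

Matrices are similar if and only if their invariant-factor lists agree; the partition into similarity classes is {M1, M2}, {M3}.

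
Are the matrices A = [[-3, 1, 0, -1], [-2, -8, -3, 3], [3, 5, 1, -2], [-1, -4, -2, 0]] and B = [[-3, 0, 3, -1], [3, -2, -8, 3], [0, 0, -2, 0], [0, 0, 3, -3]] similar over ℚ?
Two matrices over a field are similar if and only if they have the same invariant factors.

Both A and B have characteristic polynomial (x + 2)^2(x + 3)^2 and minimal polynomial (x + 2)^2(x + 3)^2. Computing further, both have invariant factors (x + 2)^2(x + 3)^2. Hence A and B are similar.

Yes.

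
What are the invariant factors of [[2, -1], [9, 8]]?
(x - 5)^2

The Jordan structure of A has elementary divisors (x - 5)^2. Arranging the block sizes at each eigenvalue in decreasing order and taking row products gives the invariant factors.

Invariant factors (smallest first, each dividing the next): (x - 5)^2.

Check: the last factor (x - 5)^2 is the minimal polynomial, and the product (x - 5)^2 is the characteristic polynomial.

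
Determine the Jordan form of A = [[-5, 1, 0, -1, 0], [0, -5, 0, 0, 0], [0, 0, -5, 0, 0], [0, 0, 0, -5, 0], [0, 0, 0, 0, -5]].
J = [[-5, 1, 0, 0, 0], [0, -5, 0, 0, 0], [0, 0, -5, 0, 0], [0, 0, 0, -5, 0], [0, 0, 0, 0, -5]]

The characteristic polynomial is det(xI - A) = (x + 5)^5, so the eigenvalues are -5 (algebraic multiplicity 5).

For λ = -5: rank(A + 5I) = 1, rank((A + 5I)^2) = 0. The eigenspace has dimension 5 - 1 = 4, so there are 4 Jordan blocks; the rank sequence gives block sizes [2, 1, 1, 1].

Assembling the blocks gives the Jordan form J above.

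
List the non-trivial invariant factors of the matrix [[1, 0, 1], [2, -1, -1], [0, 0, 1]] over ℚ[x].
(x - 1)^2(x + 1)

The Jordan structure of A has elementary divisors (x + 1), (x - 1)^2. Arranging the block sizes at each eigenvalue in decreasing order and taking row products gives the invariant factors.

Invariant factors (smallest first, each dividing the next): (x - 1)^2(x + 1).

Check: the last factor (x - 1)^2(x + 1) is the minimal polynomial, and the product (x - 1)^2(x + 1) is the characteristic polynomial.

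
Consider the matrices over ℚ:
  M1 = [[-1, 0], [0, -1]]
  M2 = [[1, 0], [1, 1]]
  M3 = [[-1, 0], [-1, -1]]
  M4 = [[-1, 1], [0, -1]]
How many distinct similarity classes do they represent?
3 classes: {M1}, {M2}, {M3, M4}

Characteristic polynomials: χ_{M1} = (x + 1)^2, χ_{M2} = (x - 1)^2, χ_{M3} = (x + 1)^2, χ_{M4} = (x + 1)^2.

{M1}: invariant factors x + 1, x + 1.

{M2}: invariant factors (x - 1)^2.

{M3, M4}: invariant factors (x + 1)^2.

Matrices are similar if and only if their invariant-factor lists agree; the partition into similarity classes is {M1}, {M2}, {M3, M4}.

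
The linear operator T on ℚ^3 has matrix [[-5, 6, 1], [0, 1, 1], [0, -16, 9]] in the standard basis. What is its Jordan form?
The characteristic polynomial is det(xI - A) = (x - 5)^2(x + 5), so the eigenvalues are -5 (algebraic multiplicity 1), 5 (algebraic multiplicity 2).

For λ = -5: algebraic multiplicity 1 gives one 1×1 block.

For λ = 5: rank(A - 5I) = 2, rank((A - 5I)^2) = 1. The eigenspace has dimension 3 - 2 = 1, so there is 1 Jordan block; the rank sequence gives block sizes [2].

Assembling the blocks gives the Jordan form J above.

J = [[-5, 0, 0], [0, 5, 1], [0, 0, 5]]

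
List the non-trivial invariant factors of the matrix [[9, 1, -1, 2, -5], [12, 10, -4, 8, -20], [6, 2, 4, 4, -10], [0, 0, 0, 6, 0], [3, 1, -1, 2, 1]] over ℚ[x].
The Jordan structure of A has elementary divisors (x - 6)^2, (x - 6), (x - 6), (x - 6). Arranging the block sizes at each eigenvalue in decreasing order and taking row products gives the invariant factors.

Invariant factors (smallest first, each dividing the next): x - 6, x - 6, x - 6, (x - 6)^2.

Check: the last factor (x - 6)^2 is the minimal polynomial, and the product (x - 6)^5 is the characteristic polynomial.

x - 6, x - 6, x - 6, (x - 6)^2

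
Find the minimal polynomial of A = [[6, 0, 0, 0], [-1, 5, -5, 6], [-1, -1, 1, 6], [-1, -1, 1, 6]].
The characteristic polynomial factors as x(x - 6)^3. The minimal polynomial is ∏(x - λ)^{k_λ} where k_λ is the size of the largest Jordan block at λ.

For λ = 0: rank(A) = 3, and the largest Jordan block has size 1 (the smallest k with rank(A^k) = rank(A^(k+1))).
For λ = 6: rank(A - 6I) = 2, and the largest Jordan block has size 2 (the smallest k with rank((A - 6I)^k) = rank((A - 6I)^(k+1))).

So m_A(x) = x(x - 6)^2.

m_A(x) = x(x - 6)^2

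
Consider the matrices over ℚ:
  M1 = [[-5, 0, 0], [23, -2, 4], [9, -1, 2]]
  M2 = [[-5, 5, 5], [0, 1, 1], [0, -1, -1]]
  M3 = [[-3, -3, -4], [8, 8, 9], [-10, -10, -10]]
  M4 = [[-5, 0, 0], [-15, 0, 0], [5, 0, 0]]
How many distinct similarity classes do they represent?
2 classes: {M1, M2, M3}, {M4}

Characteristic polynomials: χ_{M1} = x^2(x + 5), χ_{M2} = x^2(x + 5), χ_{M3} = x^2(x + 5), χ_{M4} = x^2(x + 5).

{M1, M2, M3}: invariant factors x^2(x + 5).

{M4}: invariant factors x, x(x + 5).

Matrices are similar if and only if their invariant-factor lists agree; the partition into similarity classes is {M1, M2, M3}, {M4}.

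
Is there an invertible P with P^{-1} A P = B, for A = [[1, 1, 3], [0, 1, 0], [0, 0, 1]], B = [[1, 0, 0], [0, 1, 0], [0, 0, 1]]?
Both have characteristic polynomial (x - 1)^3, but the minimal polynomial of A is (x - 1)^2 while the minimal polynomial of B is x - 1. The minimal polynomial is a similarity invariant, so A and B are not similar.

No.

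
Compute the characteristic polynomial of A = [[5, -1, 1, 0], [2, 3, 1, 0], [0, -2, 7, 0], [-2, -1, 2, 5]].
xI - A = [[x - 5, 1, -1, 0], [-2, x - 3, -1, 0], [0, 2, x - 7, 0], [2, 1, -2, x - 5]].

Expanding det(xI - A) along the first row:
det(xI - A) = + (x - 5)·det([[x - 3, -1, 0], [2, x - 7, 0], [1, -2, x - 5]]) - (1)·det([[-2, -1, 0], [0, x - 7, 0], [2, -2, x - 5]]) + (-1)·det([[-2, x - 3, 0], [0, 2, 0], [2, 1, x - 5]]) - (0)·det([[-2, x - 3, -1], [0, 2, x - 7], [2, 1, -2]]).

Evaluating gives χ_A(x) = x^4 - 20x^3 + 150x^2 - 500x + 625 = (x - 5)^4.

χ_A(x) = (x - 5)^4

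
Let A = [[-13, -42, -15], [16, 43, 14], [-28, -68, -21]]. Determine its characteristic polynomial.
χ_A(x) = (x - 5)^2(x + 1)

xI - A = [[x + 13, 42, 15], [-16, x - 43, -14], [28, 68, x + 21]].

Expanding det(xI - A) along the first row:
det(xI - A) = + (x + 13)·det([[x - 43, -14], [68, x + 21]]) - (42)·det([[-16, -14], [28, x + 21]]) + (15)·det([[-16, x - 43], [28, 68]]).

Evaluating gives χ_A(x) = x^3 - 9x^2 + 15x + 25 = (x - 5)^2(x + 1).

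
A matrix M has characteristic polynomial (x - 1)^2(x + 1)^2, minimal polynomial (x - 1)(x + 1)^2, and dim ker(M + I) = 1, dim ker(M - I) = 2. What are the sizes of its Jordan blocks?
λ = -1: algebraic multiplicity 2 (exponent in χ_M), largest block size 2 (exponent in m_M), 1 block (geometric multiplicity). This forces block sizes [2].
λ = 1: algebraic multiplicity 2 (exponent in χ_M), largest block size 1 (exponent in m_M), 2 blocks (geometric multiplicity). These force block sizes [1, 1].

Jordan blocks: (-1, 2), (1, 1), (1, 1)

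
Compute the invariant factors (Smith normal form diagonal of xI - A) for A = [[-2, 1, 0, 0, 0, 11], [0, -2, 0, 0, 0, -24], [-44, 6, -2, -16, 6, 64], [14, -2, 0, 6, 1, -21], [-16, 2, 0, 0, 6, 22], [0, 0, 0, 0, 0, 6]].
(x - 6)(x + 2), (x - 6)^2(x + 2)^2

The Jordan structure of A has elementary divisors (x + 2)^2, (x + 2), (x - 6)^2, (x - 6). Arranging the block sizes at each eigenvalue in decreasing order and taking row products gives the invariant factors.

Invariant factors (smallest first, each dividing the next): (x - 6)(x + 2), (x - 6)^2(x + 2)^2.

Check: the last factor (x - 6)^2(x + 2)^2 is the minimal polynomial, and the product (x - 6)^3(x + 2)^3 is the characteristic polynomial.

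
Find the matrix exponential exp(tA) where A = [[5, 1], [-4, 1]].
A has Jordan form J = [[3, 1], [0, 3]] with A = PJP^{-1}, so e^{tA} = P e^{tJ} P^{-1}.

For a Jordan block J_k(λ), e^{tJ_k(λ)} = e^{λt} · (I + tN + t^2 N^2/2! + ... + t^{k-1} N^{k-1}/(k-1)!) where N is the nilpotent superdiagonal part.

Assembling the blocks and conjugating back gives the entries of e^{tA} as shown above.

e^{tA} = [[(2*t + 1)*e^{3*t}, t*e^{3*t}], [-4*t*e^{3*t}, (1 - 2*t)*e^{3*t}]]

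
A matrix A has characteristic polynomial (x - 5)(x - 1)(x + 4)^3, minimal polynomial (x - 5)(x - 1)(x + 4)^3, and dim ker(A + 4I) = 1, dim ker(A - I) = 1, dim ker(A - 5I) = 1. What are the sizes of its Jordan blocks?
Jordan blocks: (-4, 3), (1, 1), (5, 1)

λ = -4: algebraic multiplicity 3 (exponent in χ_A), largest block size 3 (exponent in m_A), 1 block (geometric multiplicity). This forces block sizes [3].
λ = 1: algebraic multiplicity 1 (exponent in χ_A), largest block size 1 (exponent in m_A), 1 block (geometric multiplicity). This forces block sizes [1].
λ = 5: algebraic multiplicity 1 (exponent in χ_A), largest block size 1 (exponent in m_A), 1 block (geometric multiplicity). This forces block sizes [1].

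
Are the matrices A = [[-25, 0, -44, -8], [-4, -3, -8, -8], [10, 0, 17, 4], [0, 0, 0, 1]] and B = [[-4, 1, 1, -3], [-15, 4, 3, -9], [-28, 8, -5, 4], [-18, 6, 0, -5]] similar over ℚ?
No.

Both have characteristic polynomial (x - 1)(x + 3)^2(x + 5), but the minimal polynomial of A is (x - 1)(x + 3)(x + 5) while the minimal polynomial of B is (x - 1)(x + 3)^2(x + 5). The minimal polynomial is a similarity invariant, so A and B are not similar.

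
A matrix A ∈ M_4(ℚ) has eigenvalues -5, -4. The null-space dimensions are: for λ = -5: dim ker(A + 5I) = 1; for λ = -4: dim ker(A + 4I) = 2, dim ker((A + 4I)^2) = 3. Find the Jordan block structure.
λ = -5: successive nullity increments [1] count blocks of size ≥ k; block sizes are [1].
λ = -4: successive nullity increments [2, 1] count blocks of size ≥ k; block sizes are [2, 1].

Jordan blocks: (-5, 1), (-4, 2), (-4, 1)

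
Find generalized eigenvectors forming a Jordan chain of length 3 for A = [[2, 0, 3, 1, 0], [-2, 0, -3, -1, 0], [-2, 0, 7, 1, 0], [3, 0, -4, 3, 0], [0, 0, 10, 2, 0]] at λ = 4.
v_1 = [[1, -1, 0, 0, 1]]^T, v_2 = [[-2, 2, -2, 3, -4]]^T, v_3 = [[1, -1, 1, -1, 2]]^T

We seek v_1 ∈ ker((A - 4I)^3) \ ker((A - 4I)^2), then set v_{i+1} = (A - 4I) v_i.

One such chain is v_1 = [[1, -1, 0, 0, 1]]^T, v_2 = [[-2, 2, -2, 3, -4]]^T, v_3 = [[1, -1, 1, -1, 2]]^T. Check: (A - 4I) v_3 = [[0, 0, 0, 0, 0]]^T = 0.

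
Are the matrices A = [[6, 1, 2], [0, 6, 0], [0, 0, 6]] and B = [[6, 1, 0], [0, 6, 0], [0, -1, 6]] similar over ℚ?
Yes.

Two matrices over a field are similar if and only if they have the same invariant factors.

Both A and B have characteristic polynomial (x - 6)^3 and minimal polynomial (x - 6)^2. Computing further, both have invariant factors x - 6, (x - 6)^2. Hence A and B are similar.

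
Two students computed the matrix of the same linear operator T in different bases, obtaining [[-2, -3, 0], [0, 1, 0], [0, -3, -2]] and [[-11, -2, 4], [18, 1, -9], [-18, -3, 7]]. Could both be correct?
Both have characteristic polynomial (x - 1)(x + 2)^2, but the minimal polynomial of A is (x - 1)(x + 2) while the minimal polynomial of B is (x - 1)(x + 2)^2. The minimal polynomial is a similarity invariant, so A and B are not similar.

No.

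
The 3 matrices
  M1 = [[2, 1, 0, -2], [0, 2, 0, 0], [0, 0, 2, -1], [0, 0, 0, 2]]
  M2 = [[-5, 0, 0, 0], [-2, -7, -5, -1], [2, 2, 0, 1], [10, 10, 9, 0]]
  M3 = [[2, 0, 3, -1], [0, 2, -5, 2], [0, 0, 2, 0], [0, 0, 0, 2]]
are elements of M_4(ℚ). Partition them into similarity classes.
2 classes: {M1, M3}, {M2}

Characteristic polynomials: χ_{M1} = (x - 2)^4, χ_{M2} = (x + 1)^2(x + 5)^2, χ_{M3} = (x - 2)^4.

{M1, M3}: invariant factors (x - 2)^2, (x - 2)^2.

{M2}: invariant factors x + 5, (x + 1)^2(x + 5).

Matrices are similar if and only if their invariant-factor lists agree; the partition into similarity classes is {M1, M3}, {M2}.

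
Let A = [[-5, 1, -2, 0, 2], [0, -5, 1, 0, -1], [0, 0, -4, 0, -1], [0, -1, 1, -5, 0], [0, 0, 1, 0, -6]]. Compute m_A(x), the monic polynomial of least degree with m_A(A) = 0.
m_A(x) = (x + 5)^3

The characteristic polynomial factors as (x + 5)^5. The minimal polynomial is ∏(x - λ)^{k_λ} where k_λ is the size of the largest Jordan block at λ.

For λ = -5: rank(A + 5I) = 3, and the largest Jordan block has size 3 (the smallest k with rank((A + 5I)^k) = rank((A + 5I)^(k+1))).

So m_A(x) = (x + 5)^3.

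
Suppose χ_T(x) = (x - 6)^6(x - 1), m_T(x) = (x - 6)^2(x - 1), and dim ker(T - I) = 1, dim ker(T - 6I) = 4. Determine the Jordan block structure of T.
Jordan blocks: (1, 1), (6, 2), (6, 2), (6, 1), (6, 1)

λ = 1: algebraic multiplicity 1 (exponent in χ_T), largest block size 1 (exponent in m_T), 1 block (geometric multiplicity). This forces block sizes [1].
λ = 6: algebraic multiplicity 6 (exponent in χ_T), largest block size 2 (exponent in m_T), 4 blocks (geometric multiplicity). These force block sizes [2, 2, 1, 1].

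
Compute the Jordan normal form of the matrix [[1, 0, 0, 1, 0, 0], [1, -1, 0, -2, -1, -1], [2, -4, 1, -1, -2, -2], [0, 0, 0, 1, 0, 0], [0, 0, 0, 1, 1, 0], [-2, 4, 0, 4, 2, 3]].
The characteristic polynomial is det(xI - A) = (x - 1)^6, so the eigenvalues are 1 (algebraic multiplicity 6).

For λ = 1: rank(A - I) = 2, rank((A - I)^2) = 0. The eigenspace has dimension 6 - 2 = 4, so there are 4 Jordan blocks; the rank sequence gives block sizes [2, 2, 1, 1].

Assembling the blocks gives the Jordan form J above.

J = [[1, 1, 0, 0, 0, 0], [0, 1, 0, 0, 0, 0], [0, 0, 1, 1, 0, 0], [0, 0, 0, 1, 0, 0], [0, 0, 0, 0, 1, 0], [0, 0, 0, 0, 0, 1]]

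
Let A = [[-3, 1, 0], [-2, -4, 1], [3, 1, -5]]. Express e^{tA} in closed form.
A has Jordan form J = [[-4, 1, 0], [0, -4, 1], [0, 0, -4]] with A = PJP^{-1}, so e^{tA} = P e^{tJ} P^{-1}.

For a Jordan block J_k(λ), e^{tJ_k(λ)} = e^{λt} · (I + tN + t^2 N^2/2! + ... + t^{k-1} N^{k-1}/(k-1)!) where N is the nilpotent superdiagonal part.

Assembling the blocks and conjugating back gives the entries of e^{tA} as shown above.

e^{tA} = [[(-t^2/2 + t + 1)*e^{-4*t}, t*(t + 2)*e^{-4*t}/2, t^2*e^{-4*t}/2], [t*(t - 4)*e^{-4*t}/2, (2 - t^2)*e^{-4*t}/2, t*(2 - t)*e^{-4*t}/2], [t*(3 - t)*e^{-4*t}, t*(t + 1)*e^{-4*t}, (t^2 - t + 1)*e^{-4*t}]]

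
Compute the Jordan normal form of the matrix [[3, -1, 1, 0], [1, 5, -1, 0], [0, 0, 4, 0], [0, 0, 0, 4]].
The characteristic polynomial is det(xI - A) = (x - 4)^4, so the eigenvalues are 4 (algebraic multiplicity 4).

For λ = 4: rank(A - 4I) = 1, rank((A - 4I)^2) = 0. The eigenspace has dimension 4 - 1 = 3, so there are 3 Jordan blocks; the rank sequence gives block sizes [2, 1, 1].

Assembling the blocks gives the Jordan form J above.

J = [[4, 1, 0, 0], [0, 4, 0, 0], [0, 0, 4, 0], [0, 0, 0, 4]]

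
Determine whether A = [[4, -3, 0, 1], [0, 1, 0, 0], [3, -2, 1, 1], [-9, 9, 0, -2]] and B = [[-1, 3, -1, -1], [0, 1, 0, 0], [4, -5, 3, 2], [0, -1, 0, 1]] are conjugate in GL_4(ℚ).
Yes.

Two matrices over a field are similar if and only if they have the same invariant factors.

Both A and B have characteristic polynomial (x - 1)^4 and minimal polynomial (x - 1)^2. Computing further, both have invariant factors (x - 1)^2, (x - 1)^2. Hence A and B are similar.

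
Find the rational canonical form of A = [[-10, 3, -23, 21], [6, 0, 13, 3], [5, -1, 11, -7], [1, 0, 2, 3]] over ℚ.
R = [[0, 0, 0, -15], [1, 0, 0, 8], [0, 1, 0, 4], [0, 0, 1, 4]]

The invariant factors of A (the non-unit diagonal entries of the Smith normal form of xI - A over ℚ[x]) are (x - 5)(x - 1)(x^2 + 2x + 3), each dividing the next. The characteristic polynomial is their product, (x - 5)(x - 1)(x^2 + 2x + 3).

The rational canonical form is the block-diagonal matrix of companion matrices C(f_i):
R = [[0, 0, 0, -15], [1, 0, 0, 8], [0, 1, 0, 4], [0, 0, 1, 4]].

Note the characteristic polynomial does not split into linear factors over ℚ, so A has no Jordan form over ℚ; the rational canonical form exists over any field.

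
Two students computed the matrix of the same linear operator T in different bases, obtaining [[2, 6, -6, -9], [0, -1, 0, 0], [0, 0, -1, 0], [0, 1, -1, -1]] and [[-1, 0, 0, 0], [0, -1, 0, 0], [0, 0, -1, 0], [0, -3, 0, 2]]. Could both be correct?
Both have characteristic polynomial (x - 2)(x + 1)^3, but the minimal polynomial of A is (x - 2)(x + 1)^2 while the minimal polynomial of B is (x - 2)(x + 1). The minimal polynomial is a similarity invariant, so A and B are not similar.

No.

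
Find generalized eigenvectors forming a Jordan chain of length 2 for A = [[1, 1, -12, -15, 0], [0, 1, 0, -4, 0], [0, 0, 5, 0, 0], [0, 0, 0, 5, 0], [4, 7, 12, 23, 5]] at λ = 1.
v_1 = [[0, 1, 0, 0, -2]]^T, v_2 = [[1, 0, 0, 0, -1]]^T

We seek v_1 ∈ ker((A - I)^2) \ ker(A - I), then set v_{i+1} = (A - I) v_i.

One such chain is v_1 = [[0, 1, 0, 0, -2]]^T, v_2 = [[1, 0, 0, 0, -1]]^T. Check: (A - I) v_2 = [[0, 0, 0, 0, 0]]^T = 0.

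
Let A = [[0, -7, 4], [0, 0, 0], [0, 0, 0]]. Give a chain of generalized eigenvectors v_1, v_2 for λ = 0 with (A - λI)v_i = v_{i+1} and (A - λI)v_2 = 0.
We seek v_1 ∈ ker(A^2) \ ker(A), then set v_{i+1} = A v_i.

One such chain is v_1 = [[1, 1, 2]]^T, v_2 = [[1, 0, 0]]^T. Check: A v_2 = [[0, 0, 0]]^T = 0.

v_1 = [[1, 1, 2]]^T, v_2 = [[1, 0, 0]]^T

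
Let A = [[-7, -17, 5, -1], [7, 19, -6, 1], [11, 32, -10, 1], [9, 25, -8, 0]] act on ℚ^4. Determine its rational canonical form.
The invariant factors of A (the non-unit diagonal entries of the Smith normal form of xI - A over ℚ[x]) are (x^2 - x - 3)^2, each dividing the next. The characteristic polynomial is their product, (x^2 - x - 3)^2.

The rational canonical form is the block-diagonal matrix of companion matrices C(f_i):
R = [[0, 0, 0, -9], [1, 0, 0, -6], [0, 1, 0, 5], [0, 0, 1, 2]].

Note the characteristic polynomial does not split into linear factors over ℚ, so A has no Jordan form over ℚ; the rational canonical form exists over any field.

R = [[0, 0, 0, -9], [1, 0, 0, -6], [0, 1, 0, 5], [0, 0, 1, 2]]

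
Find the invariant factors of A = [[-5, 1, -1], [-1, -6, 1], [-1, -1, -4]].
(x + 5)^3

The Jordan structure of A has elementary divisors (x + 5)^3. Arranging the block sizes at each eigenvalue in decreasing order and taking row products gives the invariant factors.

Invariant factors (smallest first, each dividing the next): (x + 5)^3.

Check: the last factor (x + 5)^3 is the minimal polynomial, and the product (x + 5)^3 is the characteristic polynomial.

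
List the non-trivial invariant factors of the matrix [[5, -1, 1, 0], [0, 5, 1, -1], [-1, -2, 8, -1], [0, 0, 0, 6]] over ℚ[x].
The Jordan structure of A has elementary divisors (x - 6)^3, (x - 6). Arranging the block sizes at each eigenvalue in decreasing order and taking row products gives the invariant factors.

Invariant factors (smallest first, each dividing the next): x - 6, (x - 6)^3.

Check: the last factor (x - 6)^3 is the minimal polynomial, and the product (x - 6)^4 is the characteristic polynomial.

x - 6, (x - 6)^3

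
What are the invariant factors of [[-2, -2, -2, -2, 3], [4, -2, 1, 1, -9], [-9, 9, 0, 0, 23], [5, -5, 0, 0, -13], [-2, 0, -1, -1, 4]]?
The Jordan structure of A has elementary divisors x^3, x^2. Arranging the block sizes at each eigenvalue in decreasing order and taking row products gives the invariant factors.

Invariant factors (smallest first, each dividing the next): x^2, x^3.

Check: the last factor x^3 is the minimal polynomial, and the product x^5 is the characteristic polynomial.

x^2, x^3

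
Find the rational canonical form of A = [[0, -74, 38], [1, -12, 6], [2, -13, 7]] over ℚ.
R = [[0, 0, 48], [1, 0, 8], [0, 1, -5]]

The invariant factors of A (the non-unit diagonal entries of the Smith normal form of xI - A over ℚ[x]) are (x - 3)(x + 4)^2, each dividing the next. The characteristic polynomial is their product, (x - 3)(x + 4)^2.

The rational canonical form is the block-diagonal matrix of companion matrices C(f_i):
R = [[0, 0, 48], [1, 0, 8], [0, 1, -5]].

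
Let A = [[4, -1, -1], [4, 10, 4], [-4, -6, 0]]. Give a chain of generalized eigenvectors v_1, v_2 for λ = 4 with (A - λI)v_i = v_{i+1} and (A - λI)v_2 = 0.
v_1 = [[-1, 1, 0]]^T, v_2 = [[-1, 2, -2]]^T

We seek v_1 ∈ ker((A - 4I)^2) \ ker(A - 4I), then set v_{i+1} = (A - 4I) v_i.

One such chain is v_1 = [[-1, 1, 0]]^T, v_2 = [[-1, 2, -2]]^T. Check: (A - 4I) v_2 = [[0, 0, 0]]^T = 0.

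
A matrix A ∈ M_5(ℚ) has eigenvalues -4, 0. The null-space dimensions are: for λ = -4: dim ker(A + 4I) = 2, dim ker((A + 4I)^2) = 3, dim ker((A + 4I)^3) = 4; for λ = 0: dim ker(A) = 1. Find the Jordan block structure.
Jordan blocks: (-4, 3), (-4, 1), (0, 1)

λ = -4: successive nullity increments [2, 1, 1] count blocks of size ≥ k; block sizes are [3, 1].
λ = 0: successive nullity increments [1] count blocks of size ≥ k; block sizes are [1].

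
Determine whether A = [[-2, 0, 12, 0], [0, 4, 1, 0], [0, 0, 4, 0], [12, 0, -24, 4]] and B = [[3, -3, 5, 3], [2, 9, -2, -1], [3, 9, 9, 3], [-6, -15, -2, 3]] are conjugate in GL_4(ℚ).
No.

trace(A) = 10 but trace(B) = 24. The trace is a similarity invariant, so A and B are not similar.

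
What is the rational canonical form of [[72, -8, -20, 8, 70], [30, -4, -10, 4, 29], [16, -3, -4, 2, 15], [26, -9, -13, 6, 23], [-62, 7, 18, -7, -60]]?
R = [[0, 0, 0, 0, 12], [1, 0, 0, 0, -43], [0, 1, 0, 0, 58], [0, 0, 1, 0, -36], [0, 0, 0, 1, 10]]

The invariant factors of A (the non-unit diagonal entries of the Smith normal form of xI - A over ℚ[x]) are (x - 4)(x - 3)(x - 1)^3, each dividing the next. The characteristic polynomial is their product, (x - 4)(x - 3)(x - 1)^3.

The rational canonical form is the block-diagonal matrix of companion matrices C(f_i):
R = [[0, 0, 0, 0, 12], [1, 0, 0, 0, -43], [0, 1, 0, 0, 58], [0, 0, 1, 0, -36], [0, 0, 0, 1, 10]].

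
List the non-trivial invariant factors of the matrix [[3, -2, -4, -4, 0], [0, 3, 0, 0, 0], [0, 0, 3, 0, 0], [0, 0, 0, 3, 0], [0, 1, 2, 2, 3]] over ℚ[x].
x - 3, x - 3, x - 3, (x - 3)^2

The Jordan structure of A has elementary divisors (x - 3)^2, (x - 3), (x - 3), (x - 3). Arranging the block sizes at each eigenvalue in decreasing order and taking row products gives the invariant factors.

Invariant factors (smallest first, each dividing the next): x - 3, x - 3, x - 3, (x - 3)^2.

Check: the last factor (x - 3)^2 is the minimal polynomial, and the product (x - 3)^5 is the characteristic polynomial.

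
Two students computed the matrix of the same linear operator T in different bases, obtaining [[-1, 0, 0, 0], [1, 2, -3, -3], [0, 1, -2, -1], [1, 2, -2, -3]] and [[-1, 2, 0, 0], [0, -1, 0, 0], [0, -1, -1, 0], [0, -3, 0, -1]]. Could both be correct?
No.

Both have characteristic polynomial (x + 1)^4 and minimal polynomial (x + 1)^2. But rank(A + I) = 2 for A while rank(B + I) = 1 for B, so the number of Jordan blocks at λ = -1 differs. A and B are not similar.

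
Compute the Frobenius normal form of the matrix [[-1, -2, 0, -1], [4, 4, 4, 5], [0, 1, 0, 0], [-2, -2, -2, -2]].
R = [[0, 0, 0, -2], [1, 0, 0, 4], [0, 1, 0, -2], [0, 0, 1, 1]]

The invariant factors of A (the non-unit diagonal entries of the Smith normal form of xI - A over ℚ[x]) are (x - 1)(x^3 + 2x - 2), each dividing the next. The characteristic polynomial is their product, (x - 1)(x^3 + 2x - 2).

The rational canonical form is the block-diagonal matrix of companion matrices C(f_i):
R = [[0, 0, 0, -2], [1, 0, 0, 4], [0, 1, 0, -2], [0, 0, 1, 1]].

Note the characteristic polynomial does not split into linear factors over ℚ, so A has no Jordan form over ℚ; the rational canonical form exists over any field.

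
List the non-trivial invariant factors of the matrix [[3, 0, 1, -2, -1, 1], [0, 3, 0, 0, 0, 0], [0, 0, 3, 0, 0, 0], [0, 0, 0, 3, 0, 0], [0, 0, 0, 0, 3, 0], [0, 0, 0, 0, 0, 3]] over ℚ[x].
The Jordan structure of A has elementary divisors (x - 3)^2, (x - 3), (x - 3), (x - 3), (x - 3). Arranging the block sizes at each eigenvalue in decreasing order and taking row products gives the invariant factors.

Invariant factors (smallest first, each dividing the next): x - 3, x - 3, x - 3, x - 3, (x - 3)^2.

Check: the last factor (x - 3)^2 is the minimal polynomial, and the product (x - 3)^6 is the characteristic polynomial.

x - 3, x - 3, x - 3, x - 3, (x - 3)^2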